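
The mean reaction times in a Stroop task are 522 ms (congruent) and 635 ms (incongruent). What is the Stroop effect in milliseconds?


Stroop effect = RT(incongruent) - RT(congruent)
= 635 - 522
= 113 ms


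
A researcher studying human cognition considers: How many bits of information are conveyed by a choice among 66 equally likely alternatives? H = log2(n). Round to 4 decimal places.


H = log2(n)
H = log2(66)
= 6.0444


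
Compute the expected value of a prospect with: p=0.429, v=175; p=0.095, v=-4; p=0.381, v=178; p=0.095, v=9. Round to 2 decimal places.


EU = sum(p_i * v_i)
0.429 * 175 = 75.075
0.095 * -4 = -0.38
0.381 * 178 = 67.818
0.095 * 9 = 0.855
EU = 75.075 + -0.38 + 67.818 + 0.855
= 143.37


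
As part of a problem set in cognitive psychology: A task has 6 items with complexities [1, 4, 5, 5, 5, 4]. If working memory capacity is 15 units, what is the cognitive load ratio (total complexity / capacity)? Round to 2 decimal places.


Total complexity = 1 + 4 + 5 + 5 + 5 + 4 = 24
Load = total / capacity = 24 / 15
= 1.60


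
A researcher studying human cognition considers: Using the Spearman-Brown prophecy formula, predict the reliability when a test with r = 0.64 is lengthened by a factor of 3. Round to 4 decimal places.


r_new = n*r / (1 + (n-1)*r)
Numerator = 3 * 0.64 = 1.92
Denominator = 1 + 2 * 0.64 = 2.28
r_new = 1.92 / 2.28
= 0.8421


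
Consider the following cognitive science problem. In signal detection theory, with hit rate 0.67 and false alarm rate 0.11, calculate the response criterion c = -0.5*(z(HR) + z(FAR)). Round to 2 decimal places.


c = -0.5 * (z(HR) + z(FAR))
z(0.67) = 0.4399
z(0.11) = -1.2265
c = -0.5 * (0.4399 + -1.2265)
= -0.5 * -0.7866
= 0.39


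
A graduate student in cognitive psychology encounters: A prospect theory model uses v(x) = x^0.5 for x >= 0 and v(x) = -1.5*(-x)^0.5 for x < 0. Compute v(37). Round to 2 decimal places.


Since x = 37 >= 0, use v(x) = x^0.5
37^0.5 = 6.0828
v(37) = 6.08


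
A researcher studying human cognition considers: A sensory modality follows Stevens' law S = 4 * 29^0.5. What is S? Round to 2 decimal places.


S = 4 * 29^0.5
29^0.5 = 5.3852
S = 4 * 5.3852
= 21.54


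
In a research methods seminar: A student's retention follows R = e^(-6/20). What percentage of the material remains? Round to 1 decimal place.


R = e^(-t/S)
-t/S = -6/20 = -0.3
R = e^(-0.3) = 0.740818
Percentage = 0.740818 * 100
= 74.1


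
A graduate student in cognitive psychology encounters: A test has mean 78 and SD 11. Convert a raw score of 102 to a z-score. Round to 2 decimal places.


z = (X - mu) / sigma
= (102 - 78) / 11
= 24 / 11
= 2.18


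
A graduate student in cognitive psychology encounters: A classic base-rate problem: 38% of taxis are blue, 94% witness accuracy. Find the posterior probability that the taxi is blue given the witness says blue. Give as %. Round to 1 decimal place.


P(blue | says blue) = P(says blue | blue)*P(blue) / [P(says blue | blue)*P(blue) + P(says blue | not blue)*P(not blue)]
Numerator = 0.94 * 0.38 = 0.3572
False identification = 0.06 * 0.62 = 0.0372
P = 0.3572 / (0.3572 + 0.0372)
= 0.3572 / 0.3944
As percentage = 90.6


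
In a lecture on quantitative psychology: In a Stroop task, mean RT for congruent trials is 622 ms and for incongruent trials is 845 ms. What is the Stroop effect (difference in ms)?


Stroop effect = RT(incongruent) - RT(congruent)
= 845 - 622
= 223 ms


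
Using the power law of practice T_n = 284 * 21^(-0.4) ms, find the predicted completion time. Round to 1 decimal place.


T_n = 284 * 21^(-0.4)
21^(-0.4) = 0.295878
T_n = 284 * 0.295878
= 84.0 ms


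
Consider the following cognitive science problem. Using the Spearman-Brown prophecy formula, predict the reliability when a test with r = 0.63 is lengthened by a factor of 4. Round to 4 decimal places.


r_new = n*r / (1 + (n-1)*r)
Numerator = 4 * 0.63 = 2.52
Denominator = 1 + 3 * 0.63 = 2.89
r_new = 2.52 / 2.89
= 0.8720


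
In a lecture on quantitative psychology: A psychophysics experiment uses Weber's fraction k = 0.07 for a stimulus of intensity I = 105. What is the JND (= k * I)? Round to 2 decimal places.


JND = k * I
JND = 0.07 * 105
= 7.35


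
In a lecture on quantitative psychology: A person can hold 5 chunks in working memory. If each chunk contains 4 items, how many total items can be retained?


Total items = chunks * items_per_chunk
= 5 * 4
= 20


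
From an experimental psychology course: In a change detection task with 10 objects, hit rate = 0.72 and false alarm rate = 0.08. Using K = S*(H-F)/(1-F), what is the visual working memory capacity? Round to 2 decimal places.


K = S * (H - F) / (1 - F)
H - F = 0.64
1 - F = 0.92
K = 10 * 0.64 / 0.92
= 6.96


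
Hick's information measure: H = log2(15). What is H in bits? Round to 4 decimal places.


H = log2(n)
H = log2(15)
= 3.9069


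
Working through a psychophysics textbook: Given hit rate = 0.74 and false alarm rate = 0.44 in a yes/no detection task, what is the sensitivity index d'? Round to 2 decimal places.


d' = z(HR) - z(FAR)
z(0.74) = 0.6433
z(0.44) = -0.151
d' = 0.6433 - -0.151
= 0.79


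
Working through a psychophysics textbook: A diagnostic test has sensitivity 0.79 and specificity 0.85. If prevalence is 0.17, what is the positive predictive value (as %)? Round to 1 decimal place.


PPV = (sens * prev) / (sens * prev + (1-spec) * (1-prev))
Numerator = 0.79 * 0.17 = 0.1343
P(positive and no disease) = (1 - spec) * (1 - prev) = (1 - 0.85) * (1 - 0.17) = 0.1245
Denominator = 0.1343 + 0.1245 = 0.2588
PPV = 0.1343 / 0.2588 = 0.518934
As percentage = 51.9


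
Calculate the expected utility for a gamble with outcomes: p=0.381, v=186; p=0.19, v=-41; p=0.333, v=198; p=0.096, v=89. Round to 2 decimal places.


EU = sum(p_i * v_i)
0.381 * 186 = 70.866
0.19 * -41 = -7.79
0.333 * 198 = 65.934
0.096 * 89 = 8.544
EU = 70.866 + -7.79 + 65.934 + 8.544
= 137.55


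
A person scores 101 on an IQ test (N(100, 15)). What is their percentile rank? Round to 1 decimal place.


z = (IQ - mean) / SD
z = (101 - 100) / 15 = 0.0667
Percentile = Phi(0.0667) * 100
Phi(0.0667) = 0.52659
= 52.7


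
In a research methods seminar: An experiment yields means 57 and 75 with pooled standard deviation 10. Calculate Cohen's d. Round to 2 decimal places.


Cohen's d = (M1 - M2) / S_pooled
= (57 - 75) / 10
= -18 / 10
= -1.80


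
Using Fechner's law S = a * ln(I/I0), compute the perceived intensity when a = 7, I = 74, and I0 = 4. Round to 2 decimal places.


S = 7 * ln(74/4)
I/I0 = 18.5
ln(18.5) = 2.9178
S = 7 * 2.9178
= 20.42


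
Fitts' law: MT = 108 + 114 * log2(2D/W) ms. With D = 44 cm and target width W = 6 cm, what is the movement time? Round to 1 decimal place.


MT = 108 + 114 * log2(2*44/6)
2D/W = 14.666667
log2(14.666667) = 3.8745
MT = 108 + 114 * 3.8745
= 549.7 ms


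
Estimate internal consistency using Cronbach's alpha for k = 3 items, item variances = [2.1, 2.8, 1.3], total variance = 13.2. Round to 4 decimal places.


alpha = (k/(k-1)) * (1 - sum(s_i^2)/s_total^2)
sum(item variances) = 6.2
k/(k-1) = 3/2 = 1.5
1 - 6.2/13.2 = 1 - 0.469697 = 0.530303
alpha = 1.5 * 0.530303
= 0.7955


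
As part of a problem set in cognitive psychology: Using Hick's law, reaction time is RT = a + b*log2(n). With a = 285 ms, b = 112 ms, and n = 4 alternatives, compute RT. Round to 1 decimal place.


RT = 285 + 112 * log2(4)
log2(4) = 2.0
RT = 285 + 112 * 2.0
= 285 + 224.0
= 509.0 ms


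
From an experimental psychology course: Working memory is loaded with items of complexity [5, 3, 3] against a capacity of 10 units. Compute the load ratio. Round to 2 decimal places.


Total complexity = 5 + 3 + 3 = 11
Load = total / capacity = 11 / 10
= 1.10


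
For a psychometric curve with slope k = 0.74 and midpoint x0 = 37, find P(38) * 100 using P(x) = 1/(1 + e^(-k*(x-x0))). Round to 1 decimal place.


P(x) = 1/(1 + e^(-0.74*(38 - 37)))
Exponent = -0.74 * 1 = -0.74
e^(-0.74) = 0.477114
P = 1/(1 + 0.477114) = 0.676996
Percentage = 67.7


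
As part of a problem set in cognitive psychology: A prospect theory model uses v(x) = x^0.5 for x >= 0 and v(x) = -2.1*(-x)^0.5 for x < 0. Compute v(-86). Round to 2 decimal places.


Since x = -86 < 0, use v(x) = -lambda*(-x)^alpha
(-x) = 86
86^0.5 = 9.2736
v(-86) = -2.1 * 9.2736
= -19.47


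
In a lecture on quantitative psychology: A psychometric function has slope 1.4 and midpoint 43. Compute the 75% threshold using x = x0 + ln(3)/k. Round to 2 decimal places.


At P = 0.75: 0.75 = 1/(1 + e^(-k*(x-x0)))
Solving: e^(-k*(x-x0)) = 1/3
x = x0 + ln(3)/k
ln(3) = 1.0986
x = 43 + 1.0986/1.4
= 43 + 0.7847
= 43.78


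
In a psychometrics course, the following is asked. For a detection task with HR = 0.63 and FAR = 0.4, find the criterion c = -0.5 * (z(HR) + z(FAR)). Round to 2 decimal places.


c = -0.5 * (z(HR) + z(FAR))
z(0.63) = 0.3319
z(0.4) = -0.2533
c = -0.5 * (0.3319 + -0.2533)
= -0.5 * 0.0786
= -0.04


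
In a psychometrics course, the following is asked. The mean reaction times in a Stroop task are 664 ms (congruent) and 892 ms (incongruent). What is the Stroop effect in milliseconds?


Stroop effect = RT(incongruent) - RT(congruent)
= 892 - 664
= 228 ms


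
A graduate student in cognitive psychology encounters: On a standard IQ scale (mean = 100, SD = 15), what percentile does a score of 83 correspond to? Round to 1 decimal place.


z = (IQ - mean) / SD
z = (83 - 100) / 15 = -1.1333
Percentile = Phi(-1.1333) * 100
Phi(-1.1333) = 0.128544
= 12.9


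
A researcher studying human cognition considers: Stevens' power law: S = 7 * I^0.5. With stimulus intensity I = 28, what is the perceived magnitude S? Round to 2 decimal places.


S = 7 * 28^0.5
28^0.5 = 5.2915
S = 7 * 5.2915
= 37.04


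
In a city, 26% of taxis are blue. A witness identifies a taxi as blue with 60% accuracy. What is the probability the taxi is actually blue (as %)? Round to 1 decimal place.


P(blue | says blue) = P(says blue | blue)*P(blue) / [P(says blue | blue)*P(blue) + P(says blue | not blue)*P(not blue)]
Numerator = 0.6 * 0.26 = 0.156
False identification = 0.4 * 0.74 = 0.296
P = 0.156 / (0.156 + 0.296)
= 0.156 / 0.452
As percentage = 34.5


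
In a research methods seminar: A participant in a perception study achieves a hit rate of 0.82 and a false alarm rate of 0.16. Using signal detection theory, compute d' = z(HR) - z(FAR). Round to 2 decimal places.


d' = z(HR) - z(FAR)
z(0.82) = 0.9154
z(0.16) = -0.9945
d' = 0.9154 - -0.9945
= 1.91


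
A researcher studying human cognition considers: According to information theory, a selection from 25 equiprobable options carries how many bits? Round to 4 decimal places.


H = log2(n)
H = log2(25)
= 4.6439


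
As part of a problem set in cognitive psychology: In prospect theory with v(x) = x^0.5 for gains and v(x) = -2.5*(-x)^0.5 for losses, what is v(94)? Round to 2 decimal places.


Since x = 94 >= 0, use v(x) = x^0.5
94^0.5 = 9.6954
v(94) = 9.70


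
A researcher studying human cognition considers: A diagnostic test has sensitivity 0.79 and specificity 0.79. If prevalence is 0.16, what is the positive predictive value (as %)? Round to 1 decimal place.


PPV = (sens * prev) / (sens * prev + (1-spec) * (1-prev))
Numerator = 0.79 * 0.16 = 0.1264
P(positive and no disease) = (1 - spec) * (1 - prev) = (1 - 0.79) * (1 - 0.16) = 0.1764
Denominator = 0.1264 + 0.1764 = 0.3028
PPV = 0.1264 / 0.3028 = 0.417437
As percentage = 41.7


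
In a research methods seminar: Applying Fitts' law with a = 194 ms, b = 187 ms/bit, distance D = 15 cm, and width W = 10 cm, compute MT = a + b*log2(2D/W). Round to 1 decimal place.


MT = 194 + 187 * log2(2*15/10)
2D/W = 3.0
log2(3.0) = 1.585
MT = 194 + 187 * 1.585
= 490.4 ms


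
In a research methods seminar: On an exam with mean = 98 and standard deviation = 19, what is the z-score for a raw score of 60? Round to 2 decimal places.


z = (X - mu) / sigma
= (60 - 98) / 19
= -38 / 19
= -2.00


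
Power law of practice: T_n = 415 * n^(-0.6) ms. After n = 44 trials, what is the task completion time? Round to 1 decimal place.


T_n = 415 * 44^(-0.6)
44^(-0.6) = 0.103259
T_n = 415 * 0.103259
= 42.9 ms


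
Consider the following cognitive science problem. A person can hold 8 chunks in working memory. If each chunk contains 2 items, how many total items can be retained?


Total items = chunks * items_per_chunk
= 8 * 2
= 16


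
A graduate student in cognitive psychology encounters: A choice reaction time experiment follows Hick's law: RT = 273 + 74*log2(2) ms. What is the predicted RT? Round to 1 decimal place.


RT = 273 + 74 * log2(2)
log2(2) = 1.0
RT = 273 + 74 * 1.0
= 273 + 74.0
= 347.0 ms


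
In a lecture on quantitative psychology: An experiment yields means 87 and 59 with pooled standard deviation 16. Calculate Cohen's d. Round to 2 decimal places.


Cohen's d = (M1 - M2) / S_pooled
= (87 - 59) / 16
= 28 / 16
= 1.75


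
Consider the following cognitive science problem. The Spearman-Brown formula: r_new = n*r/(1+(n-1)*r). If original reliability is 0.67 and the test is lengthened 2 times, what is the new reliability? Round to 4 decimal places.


r_new = n*r / (1 + (n-1)*r)
Numerator = 2 * 0.67 = 1.34
Denominator = 1 + 1 * 0.67 = 1.67
r_new = 1.34 / 1.67
= 0.8024


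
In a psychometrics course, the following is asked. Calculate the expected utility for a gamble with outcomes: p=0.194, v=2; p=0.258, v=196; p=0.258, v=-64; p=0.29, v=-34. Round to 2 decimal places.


EU = sum(p_i * v_i)
0.194 * 2 = 0.388
0.258 * 196 = 50.568
0.258 * -64 = -16.512
0.29 * -34 = -9.86
EU = 0.388 + 50.568 + -16.512 + -9.86
= 24.58


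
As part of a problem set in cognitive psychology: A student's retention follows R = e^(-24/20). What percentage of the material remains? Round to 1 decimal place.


R = e^(-t/S)
-t/S = -24/20 = -1.2
R = e^(-1.2) = 0.301194
Percentage = 0.301194 * 100
= 30.1


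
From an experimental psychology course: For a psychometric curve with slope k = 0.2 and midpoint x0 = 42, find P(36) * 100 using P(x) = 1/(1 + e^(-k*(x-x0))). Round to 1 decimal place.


P(x) = 1/(1 + e^(-0.2*(36 - 42)))
Exponent = -0.2 * -6 = 1.2
e^(1.2) = 3.320117
P = 1/(1 + 3.320117) = 0.231475
Percentage = 23.1


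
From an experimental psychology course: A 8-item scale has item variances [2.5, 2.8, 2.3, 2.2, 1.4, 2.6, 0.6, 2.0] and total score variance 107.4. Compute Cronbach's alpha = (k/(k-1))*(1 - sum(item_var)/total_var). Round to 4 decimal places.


alpha = (k/(k-1)) * (1 - sum(s_i^2)/s_total^2)
sum(item variances) = 16.4
k/(k-1) = 8/7 = 1.142857
1 - 16.4/107.4 = 1 - 0.1527 = 0.8473
alpha = 1.142857 * 0.8473
= 0.9683


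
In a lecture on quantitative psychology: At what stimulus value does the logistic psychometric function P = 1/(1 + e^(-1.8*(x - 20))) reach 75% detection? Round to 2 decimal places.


At P = 0.75: 0.75 = 1/(1 + e^(-k*(x-x0)))
Solving: e^(-k*(x-x0)) = 1/3
x = x0 + ln(3)/k
ln(3) = 1.0986
x = 20 + 1.0986/1.8
= 20 + 0.6103
= 20.61


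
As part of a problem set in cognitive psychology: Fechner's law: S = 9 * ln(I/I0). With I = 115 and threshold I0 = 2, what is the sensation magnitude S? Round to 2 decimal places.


S = 9 * ln(115/2)
I/I0 = 57.5
ln(57.5) = 4.0518
S = 9 * 4.0518
= 36.47


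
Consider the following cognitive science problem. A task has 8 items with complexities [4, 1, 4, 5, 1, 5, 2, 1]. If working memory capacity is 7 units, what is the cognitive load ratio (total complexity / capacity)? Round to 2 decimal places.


Total complexity = 4 + 1 + 4 + 5 + 1 + 5 + 2 + 1 = 23
Load = total / capacity = 23 / 7
= 3.29


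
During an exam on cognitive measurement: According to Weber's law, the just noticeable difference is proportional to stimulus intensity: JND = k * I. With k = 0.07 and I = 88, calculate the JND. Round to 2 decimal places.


JND = k * I
JND = 0.07 * 88
= 6.16


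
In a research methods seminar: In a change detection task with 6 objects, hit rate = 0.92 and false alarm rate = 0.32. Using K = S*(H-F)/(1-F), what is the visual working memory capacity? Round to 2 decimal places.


K = S * (H - F) / (1 - F)
H - F = 0.6
1 - F = 0.68
K = 6 * 0.6 / 0.68
= 5.29


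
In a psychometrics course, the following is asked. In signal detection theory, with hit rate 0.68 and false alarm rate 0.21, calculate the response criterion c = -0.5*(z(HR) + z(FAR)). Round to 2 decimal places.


c = -0.5 * (z(HR) + z(FAR))
z(0.68) = 0.4677
z(0.21) = -0.8064
c = -0.5 * (0.4677 + -0.8064)
= -0.5 * -0.3387
= 0.17


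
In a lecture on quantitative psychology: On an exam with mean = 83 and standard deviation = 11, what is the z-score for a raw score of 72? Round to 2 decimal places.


z = (X - mu) / sigma
= (72 - 83) / 11
= -11 / 11
= -1.00


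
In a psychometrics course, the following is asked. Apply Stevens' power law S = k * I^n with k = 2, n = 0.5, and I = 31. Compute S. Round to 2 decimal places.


S = 2 * 31^0.5
31^0.5 = 5.5678
S = 2 * 5.5678
= 11.14


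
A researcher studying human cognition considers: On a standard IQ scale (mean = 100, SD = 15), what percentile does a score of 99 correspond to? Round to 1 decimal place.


z = (IQ - mean) / SD
z = (99 - 100) / 15 = -0.0667
Percentile = Phi(-0.0667) * 100
Phi(-0.0667) = 0.47341
= 47.3


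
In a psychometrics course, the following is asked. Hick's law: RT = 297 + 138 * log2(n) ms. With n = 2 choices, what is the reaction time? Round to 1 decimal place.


RT = 297 + 138 * log2(2)
log2(2) = 1.0
RT = 297 + 138 * 1.0
= 297 + 138.0
= 435.0 ms


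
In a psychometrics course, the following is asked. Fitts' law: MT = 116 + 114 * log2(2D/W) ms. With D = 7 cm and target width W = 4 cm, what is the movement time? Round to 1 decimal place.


MT = 116 + 114 * log2(2*7/4)
2D/W = 3.5
log2(3.5) = 1.8074
MT = 116 + 114 * 1.8074
= 322.0 ms


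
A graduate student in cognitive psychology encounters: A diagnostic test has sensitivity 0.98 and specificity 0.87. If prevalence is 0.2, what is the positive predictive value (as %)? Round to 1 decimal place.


PPV = (sens * prev) / (sens * prev + (1-spec) * (1-prev))
Numerator = 0.98 * 0.2 = 0.196
P(positive and no disease) = (1 - spec) * (1 - prev) = (1 - 0.87) * (1 - 0.2) = 0.104
Denominator = 0.196 + 0.104 = 0.3
PPV = 0.196 / 0.3 = 0.653333
As percentage = 65.3


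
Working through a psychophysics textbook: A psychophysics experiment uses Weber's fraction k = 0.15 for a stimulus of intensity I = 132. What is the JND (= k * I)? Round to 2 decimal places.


JND = k * I
JND = 0.15 * 132
= 19.80


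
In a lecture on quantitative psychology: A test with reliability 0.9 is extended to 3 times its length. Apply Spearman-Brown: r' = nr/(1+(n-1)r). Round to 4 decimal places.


r_new = n*r / (1 + (n-1)*r)
Numerator = 3 * 0.9 = 2.7
Denominator = 1 + 2 * 0.9 = 2.8
r_new = 2.7 / 2.8
= 0.9643


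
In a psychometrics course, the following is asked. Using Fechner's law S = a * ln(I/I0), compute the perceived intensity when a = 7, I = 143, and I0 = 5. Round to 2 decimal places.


S = 7 * ln(143/5)
I/I0 = 28.6
ln(28.6) = 3.3534
S = 7 * 3.3534
= 23.47


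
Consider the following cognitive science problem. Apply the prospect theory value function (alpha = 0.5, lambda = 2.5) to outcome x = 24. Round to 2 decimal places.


Since x = 24 >= 0, use v(x) = x^0.5
24^0.5 = 4.899
v(24) = 4.90


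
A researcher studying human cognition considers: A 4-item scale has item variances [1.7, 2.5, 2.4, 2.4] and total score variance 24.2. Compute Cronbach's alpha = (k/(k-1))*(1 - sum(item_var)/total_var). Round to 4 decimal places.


alpha = (k/(k-1)) * (1 - sum(s_i^2)/s_total^2)
sum(item variances) = 9.0
k/(k-1) = 4/3 = 1.333333
1 - 9.0/24.2 = 1 - 0.371901 = 0.628099
alpha = 1.333333 * 0.628099
= 0.8375


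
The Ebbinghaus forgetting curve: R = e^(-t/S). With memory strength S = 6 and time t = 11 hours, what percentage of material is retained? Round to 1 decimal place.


R = e^(-t/S)
-t/S = -11/6 = -1.833333
R = e^(-1.833333) = 0.15988
Percentage = 0.15988 * 100
= 16.0


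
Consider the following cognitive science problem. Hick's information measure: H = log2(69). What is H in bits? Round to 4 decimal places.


H = log2(n)
H = log2(69)
= 6.1085


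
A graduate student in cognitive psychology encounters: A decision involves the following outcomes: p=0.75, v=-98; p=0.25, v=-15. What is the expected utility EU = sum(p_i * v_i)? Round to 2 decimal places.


EU = sum(p_i * v_i)
0.75 * -98 = -73.5
0.25 * -15 = -3.75
EU = -73.5 + -3.75
= -77.25


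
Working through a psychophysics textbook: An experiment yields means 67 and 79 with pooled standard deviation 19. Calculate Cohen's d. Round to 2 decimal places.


Cohen's d = (M1 - M2) / S_pooled
= (67 - 79) / 19
= -12 / 19
= -0.63


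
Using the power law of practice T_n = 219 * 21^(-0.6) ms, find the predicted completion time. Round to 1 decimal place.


T_n = 219 * 21^(-0.6)
21^(-0.6) = 0.160942
T_n = 219 * 0.160942
= 35.2 ms


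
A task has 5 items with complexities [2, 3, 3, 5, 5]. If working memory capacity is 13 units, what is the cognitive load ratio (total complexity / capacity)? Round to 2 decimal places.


Total complexity = 2 + 3 + 3 + 5 + 5 = 18
Load = total / capacity = 18 / 13
= 1.38


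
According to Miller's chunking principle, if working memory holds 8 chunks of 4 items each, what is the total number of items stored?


Total items = chunks * items_per_chunk
= 8 * 4
= 32


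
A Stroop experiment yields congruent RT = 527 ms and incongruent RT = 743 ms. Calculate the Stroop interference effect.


Stroop effect = RT(incongruent) - RT(congruent)
= 743 - 527
= 216 ms


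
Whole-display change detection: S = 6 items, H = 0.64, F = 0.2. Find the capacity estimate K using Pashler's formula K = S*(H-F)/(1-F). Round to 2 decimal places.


K = S * (H - F) / (1 - F)
H - F = 0.44
1 - F = 0.8
K = 6 * 0.44 / 0.8
= 3.30


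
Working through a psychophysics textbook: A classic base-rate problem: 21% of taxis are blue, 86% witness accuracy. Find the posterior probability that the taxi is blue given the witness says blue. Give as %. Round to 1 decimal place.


P(blue | says blue) = P(says blue | blue)*P(blue) / [P(says blue | blue)*P(blue) + P(says blue | not blue)*P(not blue)]
Numerator = 0.86 * 0.21 = 0.1806
False identification = 0.14 * 0.79 = 0.1106
P = 0.1806 / (0.1806 + 0.1106)
= 0.1806 / 0.2912
As percentage = 62.0


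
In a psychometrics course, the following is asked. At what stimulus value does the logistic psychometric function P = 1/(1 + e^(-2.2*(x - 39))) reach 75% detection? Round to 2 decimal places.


At P = 0.75: 0.75 = 1/(1 + e^(-k*(x-x0)))
Solving: e^(-k*(x-x0)) = 1/3
x = x0 + ln(3)/k
ln(3) = 1.0986
x = 39 + 1.0986/2.2
= 39 + 0.4994
= 39.50


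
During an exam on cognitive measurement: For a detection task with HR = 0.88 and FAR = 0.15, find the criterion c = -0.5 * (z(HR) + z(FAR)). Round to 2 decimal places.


c = -0.5 * (z(HR) + z(FAR))
z(0.88) = 1.175
z(0.15) = -1.0364
c = -0.5 * (1.175 + -1.0364)
= -0.5 * 0.1386
= -0.07


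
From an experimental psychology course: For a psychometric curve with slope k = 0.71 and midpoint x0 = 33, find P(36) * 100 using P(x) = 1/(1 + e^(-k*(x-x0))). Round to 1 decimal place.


P(x) = 1/(1 + e^(-0.71*(36 - 33)))
Exponent = -0.71 * 3 = -2.13
e^(-2.13) = 0.118837
P = 1/(1 + 0.118837) = 0.893785
Percentage = 89.4


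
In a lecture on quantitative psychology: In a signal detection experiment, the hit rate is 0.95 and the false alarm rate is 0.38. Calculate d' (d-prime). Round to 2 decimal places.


d' = z(HR) - z(FAR)
z(0.95) = 1.6449
z(0.38) = -0.3055
d' = 1.6449 - -0.3055
= 1.95


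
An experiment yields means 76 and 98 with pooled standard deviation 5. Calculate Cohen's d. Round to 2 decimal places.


Cohen's d = (M1 - M2) / S_pooled
= (76 - 98) / 5
= -22 / 5
= -4.40


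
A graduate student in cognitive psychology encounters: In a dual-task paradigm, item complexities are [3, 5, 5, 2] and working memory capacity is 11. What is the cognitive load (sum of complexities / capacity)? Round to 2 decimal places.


Total complexity = 3 + 5 + 5 + 2 = 15
Load = total / capacity = 15 / 11
= 1.36


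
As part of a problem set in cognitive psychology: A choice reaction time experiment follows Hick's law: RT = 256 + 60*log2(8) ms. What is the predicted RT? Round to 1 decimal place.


RT = 256 + 60 * log2(8)
log2(8) = 3.0
RT = 256 + 60 * 3.0
= 256 + 180.0
= 436.0 ms


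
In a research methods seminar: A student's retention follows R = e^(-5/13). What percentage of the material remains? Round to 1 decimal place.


R = e^(-t/S)
-t/S = -5/13 = -0.384615
R = e^(-0.384615) = 0.680713
Percentage = 0.680713 * 100
= 68.1


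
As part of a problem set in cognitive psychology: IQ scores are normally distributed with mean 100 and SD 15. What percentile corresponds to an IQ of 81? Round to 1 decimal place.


z = (IQ - mean) / SD
z = (81 - 100) / 15 = -1.2667
Percentile = Phi(-1.2667) * 100
Phi(-1.2667) = 0.102631
= 10.3


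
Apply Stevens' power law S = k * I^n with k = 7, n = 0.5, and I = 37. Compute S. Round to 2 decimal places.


S = 7 * 37^0.5
37^0.5 = 6.0828
S = 7 * 6.0828
= 42.58


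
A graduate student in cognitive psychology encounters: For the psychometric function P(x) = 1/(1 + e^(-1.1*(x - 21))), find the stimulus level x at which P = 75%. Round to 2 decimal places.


At P = 0.75: 0.75 = 1/(1 + e^(-k*(x-x0)))
Solving: e^(-k*(x-x0)) = 1/3
x = x0 + ln(3)/k
ln(3) = 1.0986
x = 21 + 1.0986/1.1
= 21 + 0.9987
= 22.00


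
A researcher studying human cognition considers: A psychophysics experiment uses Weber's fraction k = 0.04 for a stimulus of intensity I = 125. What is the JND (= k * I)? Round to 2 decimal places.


JND = k * I
JND = 0.04 * 125
= 5.00


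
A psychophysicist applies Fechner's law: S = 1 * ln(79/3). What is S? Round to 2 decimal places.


S = 1 * ln(79/3)
I/I0 = 26.333333
ln(26.333333) = 3.2708
S = 1 * 3.2708
= 3.27


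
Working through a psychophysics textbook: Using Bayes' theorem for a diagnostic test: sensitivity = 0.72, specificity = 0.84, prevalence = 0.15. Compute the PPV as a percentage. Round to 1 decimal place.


PPV = (sens * prev) / (sens * prev + (1-spec) * (1-prev))
Numerator = 0.72 * 0.15 = 0.108
P(positive and no disease) = (1 - spec) * (1 - prev) = (1 - 0.84) * (1 - 0.15) = 0.136
Denominator = 0.108 + 0.136 = 0.244
PPV = 0.108 / 0.244 = 0.442623
As percentage = 44.3


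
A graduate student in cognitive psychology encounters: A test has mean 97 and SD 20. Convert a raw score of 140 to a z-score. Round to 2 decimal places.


z = (X - mu) / sigma
= (140 - 97) / 20
= 43 / 20
= 2.15


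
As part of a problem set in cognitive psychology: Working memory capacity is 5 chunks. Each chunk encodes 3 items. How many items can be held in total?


Total items = chunks * items_per_chunk
= 5 * 3
= 15


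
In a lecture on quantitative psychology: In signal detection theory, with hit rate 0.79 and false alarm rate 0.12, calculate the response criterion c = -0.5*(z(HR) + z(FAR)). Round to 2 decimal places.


c = -0.5 * (z(HR) + z(FAR))
z(0.79) = 0.8064
z(0.12) = -1.175
c = -0.5 * (0.8064 + -1.175)
= -0.5 * -0.3686
= 0.18


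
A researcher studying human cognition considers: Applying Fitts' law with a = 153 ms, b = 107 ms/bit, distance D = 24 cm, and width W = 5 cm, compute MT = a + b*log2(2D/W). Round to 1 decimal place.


MT = 153 + 107 * log2(2*24/5)
2D/W = 9.6
log2(9.6) = 3.263
MT = 153 + 107 * 3.263
= 502.1 ms


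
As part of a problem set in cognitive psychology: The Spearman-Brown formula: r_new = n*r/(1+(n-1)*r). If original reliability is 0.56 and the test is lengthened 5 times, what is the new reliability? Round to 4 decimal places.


r_new = n*r / (1 + (n-1)*r)
Numerator = 5 * 0.56 = 2.8
Denominator = 1 + 4 * 0.56 = 3.24
r_new = 2.8 / 3.24
= 0.8642


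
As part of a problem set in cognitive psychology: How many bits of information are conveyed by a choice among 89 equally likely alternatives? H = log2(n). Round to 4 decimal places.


H = log2(n)
H = log2(89)
= 6.4757


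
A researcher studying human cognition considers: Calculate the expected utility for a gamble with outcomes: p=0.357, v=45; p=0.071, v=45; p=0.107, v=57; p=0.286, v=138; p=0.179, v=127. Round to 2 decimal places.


EU = sum(p_i * v_i)
0.357 * 45 = 16.065
0.071 * 45 = 3.195
0.107 * 57 = 6.099
0.286 * 138 = 39.468
0.179 * 127 = 22.733
EU = 16.065 + 3.195 + 6.099 + 39.468 + 22.733
= 87.56


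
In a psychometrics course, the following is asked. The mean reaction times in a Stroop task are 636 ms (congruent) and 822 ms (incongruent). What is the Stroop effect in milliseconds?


Stroop effect = RT(incongruent) - RT(congruent)
= 822 - 636
= 186 ms


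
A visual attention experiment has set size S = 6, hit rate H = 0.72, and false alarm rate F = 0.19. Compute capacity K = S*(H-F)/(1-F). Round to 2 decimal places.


K = S * (H - F) / (1 - F)
H - F = 0.53
1 - F = 0.81
K = 6 * 0.53 / 0.81
= 3.93


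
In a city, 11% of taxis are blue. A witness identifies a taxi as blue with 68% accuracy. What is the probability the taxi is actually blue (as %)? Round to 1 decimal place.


P(blue | says blue) = P(says blue | blue)*P(blue) / [P(says blue | blue)*P(blue) + P(says blue | not blue)*P(not blue)]
Numerator = 0.68 * 0.11 = 0.0748
False identification = 0.32 * 0.89 = 0.2848
P = 0.0748 / (0.0748 + 0.2848)
= 0.0748 / 0.3596
As percentage = 20.8


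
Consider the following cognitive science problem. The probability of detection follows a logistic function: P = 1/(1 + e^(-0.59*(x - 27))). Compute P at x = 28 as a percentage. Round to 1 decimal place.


P(x) = 1/(1 + e^(-0.59*(28 - 27)))
Exponent = -0.59 * 1 = -0.59
e^(-0.59) = 0.554327
P = 1/(1 + 0.554327) = 0.643365
Percentage = 64.3


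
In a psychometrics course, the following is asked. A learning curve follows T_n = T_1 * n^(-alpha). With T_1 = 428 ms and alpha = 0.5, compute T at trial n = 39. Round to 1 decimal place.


T_n = 428 * 39^(-0.5)
39^(-0.5) = 0.160128
T_n = 428 * 0.160128
= 68.5 ms


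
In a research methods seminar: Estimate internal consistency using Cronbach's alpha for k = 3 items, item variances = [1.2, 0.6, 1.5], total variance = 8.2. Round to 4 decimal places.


alpha = (k/(k-1)) * (1 - sum(s_i^2)/s_total^2)
sum(item variances) = 3.3
k/(k-1) = 3/2 = 1.5
1 - 3.3/8.2 = 1 - 0.402439 = 0.597561
alpha = 1.5 * 0.597561
= 0.8963


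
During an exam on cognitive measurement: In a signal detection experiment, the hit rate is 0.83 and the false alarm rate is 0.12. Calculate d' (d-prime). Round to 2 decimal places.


d' = z(HR) - z(FAR)
z(0.83) = 0.9542
z(0.12) = -1.175
d' = 0.9542 - -1.175
= 2.13


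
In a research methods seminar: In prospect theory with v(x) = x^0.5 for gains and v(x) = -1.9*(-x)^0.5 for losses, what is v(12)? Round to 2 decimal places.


Since x = 12 >= 0, use v(x) = x^0.5
12^0.5 = 3.4641
v(12) = 3.46


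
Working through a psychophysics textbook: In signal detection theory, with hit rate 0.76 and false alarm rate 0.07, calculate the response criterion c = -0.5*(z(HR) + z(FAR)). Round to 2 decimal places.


c = -0.5 * (z(HR) + z(FAR))
z(0.76) = 0.7063
z(0.07) = -1.4758
c = -0.5 * (0.7063 + -1.4758)
= -0.5 * -0.7695
= 0.38


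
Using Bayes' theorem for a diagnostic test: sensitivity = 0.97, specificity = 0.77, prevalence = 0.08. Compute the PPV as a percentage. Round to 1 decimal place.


PPV = (sens * prev) / (sens * prev + (1-spec) * (1-prev))
Numerator = 0.97 * 0.08 = 0.0776
P(positive and no disease) = (1 - spec) * (1 - prev) = (1 - 0.77) * (1 - 0.08) = 0.2116
Denominator = 0.0776 + 0.2116 = 0.2892
PPV = 0.0776 / 0.2892 = 0.268326
As percentage = 26.8


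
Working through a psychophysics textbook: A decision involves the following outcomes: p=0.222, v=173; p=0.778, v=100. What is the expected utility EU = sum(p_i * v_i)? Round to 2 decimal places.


EU = sum(p_i * v_i)
0.222 * 173 = 38.406
0.778 * 100 = 77.8
EU = 38.406 + 77.8
= 116.21


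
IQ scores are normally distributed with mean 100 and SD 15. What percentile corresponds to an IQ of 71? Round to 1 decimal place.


z = (IQ - mean) / SD
z = (71 - 100) / 15 = -1.9333
Percentile = Phi(-1.9333) * 100
Phi(-1.9333) = 0.0266
= 2.7


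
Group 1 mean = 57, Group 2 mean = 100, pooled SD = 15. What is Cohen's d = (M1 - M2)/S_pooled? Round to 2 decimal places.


Cohen's d = (M1 - M2) / S_pooled
= (57 - 100) / 15
= -43 / 15
= -2.87


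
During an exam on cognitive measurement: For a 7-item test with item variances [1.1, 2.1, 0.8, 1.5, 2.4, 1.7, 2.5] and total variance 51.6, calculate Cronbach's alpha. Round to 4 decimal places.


alpha = (k/(k-1)) * (1 - sum(s_i^2)/s_total^2)
sum(item variances) = 12.1
k/(k-1) = 7/6 = 1.166667
1 - 12.1/51.6 = 1 - 0.234496 = 0.765504
alpha = 1.166667 * 0.765504
= 0.8931


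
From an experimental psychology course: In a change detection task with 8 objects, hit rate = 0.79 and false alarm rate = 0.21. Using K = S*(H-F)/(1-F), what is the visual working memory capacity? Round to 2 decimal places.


K = S * (H - F) / (1 - F)
H - F = 0.58
1 - F = 0.79
K = 8 * 0.58 / 0.79
= 5.87


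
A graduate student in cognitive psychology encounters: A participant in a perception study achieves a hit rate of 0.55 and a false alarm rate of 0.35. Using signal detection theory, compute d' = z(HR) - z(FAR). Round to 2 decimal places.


d' = z(HR) - z(FAR)
z(0.55) = 0.1257
z(0.35) = -0.3853
d' = 0.1257 - -0.3853
= 0.51


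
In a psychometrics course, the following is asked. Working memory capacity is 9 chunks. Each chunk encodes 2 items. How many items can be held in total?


Total items = chunks * items_per_chunk
= 9 * 2
= 18


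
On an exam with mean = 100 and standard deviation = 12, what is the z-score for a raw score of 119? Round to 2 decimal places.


z = (X - mu) / sigma
= (119 - 100) / 12
= 19 / 12
= 1.58


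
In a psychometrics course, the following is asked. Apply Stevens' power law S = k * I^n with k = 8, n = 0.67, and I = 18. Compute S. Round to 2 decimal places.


S = 8 * 18^0.67
18^0.67 = 6.9348
S = 8 * 6.9348
= 55.48


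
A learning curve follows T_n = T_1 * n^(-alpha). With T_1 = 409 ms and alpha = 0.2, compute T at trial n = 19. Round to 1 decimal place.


T_n = 409 * 19^(-0.2)
19^(-0.2) = 0.554944
T_n = 409 * 0.554944
= 227.0 ms


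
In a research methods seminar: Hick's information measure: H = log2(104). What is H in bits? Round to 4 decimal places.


H = log2(n)
H = log2(104)
= 6.7004


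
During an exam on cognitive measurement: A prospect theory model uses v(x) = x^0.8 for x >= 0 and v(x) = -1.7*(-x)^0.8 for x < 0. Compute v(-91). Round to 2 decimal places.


Since x = -91 < 0, use v(x) = -lambda*(-x)^alpha
(-x) = 91
91^0.8 = 36.9176
v(-91) = -1.7 * 36.9176
= -62.76


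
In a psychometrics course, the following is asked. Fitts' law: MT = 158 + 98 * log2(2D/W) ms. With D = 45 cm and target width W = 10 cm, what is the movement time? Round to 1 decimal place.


MT = 158 + 98 * log2(2*45/10)
2D/W = 9.0
log2(9.0) = 3.1699
MT = 158 + 98 * 3.1699
= 468.7 ms


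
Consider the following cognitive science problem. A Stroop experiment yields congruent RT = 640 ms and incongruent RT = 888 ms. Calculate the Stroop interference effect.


Stroop effect = RT(incongruent) - RT(congruent)
= 888 - 640
= 248 ms


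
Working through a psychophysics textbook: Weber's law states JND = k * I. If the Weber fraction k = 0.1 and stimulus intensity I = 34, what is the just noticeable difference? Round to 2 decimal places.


JND = k * I
JND = 0.1 * 34
= 3.40


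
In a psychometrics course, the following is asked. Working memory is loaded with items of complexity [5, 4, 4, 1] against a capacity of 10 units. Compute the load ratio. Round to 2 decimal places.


Total complexity = 5 + 4 + 4 + 1 = 14
Load = total / capacity = 14 / 10
= 1.40


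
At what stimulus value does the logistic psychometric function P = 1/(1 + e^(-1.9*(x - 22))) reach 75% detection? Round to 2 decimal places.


At P = 0.75: 0.75 = 1/(1 + e^(-k*(x-x0)))
Solving: e^(-k*(x-x0)) = 1/3
x = x0 + ln(3)/k
ln(3) = 1.0986
x = 22 + 1.0986/1.9
= 22 + 0.5782
= 22.58


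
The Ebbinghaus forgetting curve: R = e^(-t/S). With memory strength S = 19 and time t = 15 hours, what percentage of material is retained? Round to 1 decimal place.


R = e^(-t/S)
-t/S = -15/19 = -0.789474
R = e^(-0.789474) = 0.454084
Percentage = 0.454084 * 100
= 45.4


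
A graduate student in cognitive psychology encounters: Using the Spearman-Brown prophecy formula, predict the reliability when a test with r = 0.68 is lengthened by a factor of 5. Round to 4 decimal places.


r_new = n*r / (1 + (n-1)*r)
Numerator = 5 * 0.68 = 3.4
Denominator = 1 + 4 * 0.68 = 3.72
r_new = 3.4 / 3.72
= 0.9140


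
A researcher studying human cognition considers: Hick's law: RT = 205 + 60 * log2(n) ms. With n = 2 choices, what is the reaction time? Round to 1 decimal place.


RT = 205 + 60 * log2(2)
log2(2) = 1.0
RT = 205 + 60 * 1.0
= 205 + 60.0
= 265.0 ms


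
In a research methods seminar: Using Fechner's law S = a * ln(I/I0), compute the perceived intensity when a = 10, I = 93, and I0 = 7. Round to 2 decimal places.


S = 10 * ln(93/7)
I/I0 = 13.285714
ln(13.285714) = 2.5867
S = 10 * 2.5867
= 25.87


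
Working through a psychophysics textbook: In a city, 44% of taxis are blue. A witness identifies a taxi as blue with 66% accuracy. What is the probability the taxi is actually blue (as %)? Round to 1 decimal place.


P(blue | says blue) = P(says blue | blue)*P(blue) / [P(says blue | blue)*P(blue) + P(says blue | not blue)*P(not blue)]
Numerator = 0.66 * 0.44 = 0.2904
False identification = 0.34 * 0.56 = 0.1904
P = 0.2904 / (0.2904 + 0.1904)
= 0.2904 / 0.4808
As percentage = 60.4


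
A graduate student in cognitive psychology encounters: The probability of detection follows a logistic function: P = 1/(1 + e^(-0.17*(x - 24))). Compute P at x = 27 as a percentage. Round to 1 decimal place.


P(x) = 1/(1 + e^(-0.17*(27 - 24)))
Exponent = -0.17 * 3 = -0.51
e^(-0.51) = 0.600496
P = 1/(1 + 0.600496) = 0.624806
Percentage = 62.5


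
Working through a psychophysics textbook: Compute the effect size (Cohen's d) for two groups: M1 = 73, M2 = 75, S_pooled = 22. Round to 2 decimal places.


Cohen's d = (M1 - M2) / S_pooled
= (73 - 75) / 22
= -2 / 22
= -0.09


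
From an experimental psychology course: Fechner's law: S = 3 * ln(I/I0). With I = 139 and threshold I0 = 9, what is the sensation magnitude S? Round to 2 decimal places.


S = 3 * ln(139/9)
I/I0 = 15.444444
ln(15.444444) = 2.7372
S = 3 * 2.7372
= 8.21


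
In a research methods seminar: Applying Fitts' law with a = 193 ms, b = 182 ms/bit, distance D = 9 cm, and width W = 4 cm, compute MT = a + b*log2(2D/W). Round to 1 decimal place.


MT = 193 + 182 * log2(2*9/4)
2D/W = 4.5
log2(4.5) = 2.1699
MT = 193 + 182 * 2.1699
= 587.9 ms


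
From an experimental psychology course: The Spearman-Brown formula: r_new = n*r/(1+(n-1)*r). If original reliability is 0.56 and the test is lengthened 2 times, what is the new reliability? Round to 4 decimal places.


r_new = n*r / (1 + (n-1)*r)
Numerator = 2 * 0.56 = 1.12
Denominator = 1 + 1 * 0.56 = 1.56
r_new = 1.12 / 1.56
= 0.7179


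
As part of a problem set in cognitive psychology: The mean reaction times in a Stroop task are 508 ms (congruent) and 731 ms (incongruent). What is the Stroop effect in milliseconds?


Stroop effect = RT(incongruent) - RT(congruent)
= 731 - 508
= 223 ms


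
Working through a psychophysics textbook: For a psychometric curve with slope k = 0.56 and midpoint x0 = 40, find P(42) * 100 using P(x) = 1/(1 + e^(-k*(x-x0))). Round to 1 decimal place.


P(x) = 1/(1 + e^(-0.56*(42 - 40)))
Exponent = -0.56 * 2 = -1.12
e^(-1.12) = 0.32628
P = 1/(1 + 0.32628) = 0.753989
Percentage = 75.4
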